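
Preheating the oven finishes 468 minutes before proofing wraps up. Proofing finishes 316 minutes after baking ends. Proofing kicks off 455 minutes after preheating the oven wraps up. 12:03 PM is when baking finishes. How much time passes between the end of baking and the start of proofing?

Proofing ends at 12:03 PM + 316 min = 5:19 PM.
Preheating the oven ends at 5:19 PM − 468 min = 9:31 AM.
Proofing starts at 9:31 AM + 455 min = 5:06 PM.
From 12:03 PM to 5:06 PM is 5 hours 3 minutes.

5 hours 3 minutes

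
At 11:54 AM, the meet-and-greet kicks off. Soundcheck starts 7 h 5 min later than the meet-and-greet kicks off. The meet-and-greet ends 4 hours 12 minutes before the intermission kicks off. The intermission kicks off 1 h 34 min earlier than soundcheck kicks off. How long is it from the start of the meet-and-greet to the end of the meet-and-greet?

Soundcheck starts at 11:54 AM + 425 min = 6:59 PM.
The intermission starts at 6:59 PM − 94 min = 5:25 PM.
The meet-and-greet ends at 5:25 PM − 252 min = 1:13 PM.
From 11:54 AM to 1:13 PM is 79 minutes.

79 minutes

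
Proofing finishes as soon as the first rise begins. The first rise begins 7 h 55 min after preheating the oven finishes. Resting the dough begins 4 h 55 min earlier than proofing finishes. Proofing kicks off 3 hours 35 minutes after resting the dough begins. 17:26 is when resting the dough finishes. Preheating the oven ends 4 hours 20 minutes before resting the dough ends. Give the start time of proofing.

19:41

Preheating the oven ends at 17:26 − 260 min = 13:06.
The first rise starts at 13:06 + 475 min = 21:01.
So proofing ends at 21:01.
Resting the dough starts at 21:01 − 295 min = 16:06.
Proofing starts at 16:06 + 215 min = 19:41.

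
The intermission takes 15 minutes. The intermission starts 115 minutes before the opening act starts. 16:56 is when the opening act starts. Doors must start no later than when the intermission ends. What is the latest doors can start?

15:16

The intermission starts at 16:56 − 115 min = 15:01.
The intermission ends at 15:01 + 15 min = 15:16.
Doors is bounded by the intermission, so the latest it can start is 15:16.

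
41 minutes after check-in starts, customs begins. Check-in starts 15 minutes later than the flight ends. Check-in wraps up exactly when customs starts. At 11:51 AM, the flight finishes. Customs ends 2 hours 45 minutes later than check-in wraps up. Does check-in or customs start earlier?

check-in

Check-in starts at 11:51 AM + 15 min = 12:06 PM.
Customs starts at 12:06 PM + 41 min = 12:47 PM.
Check-in starts at 12:06 PM and customs starts at 12:47 PM, so check-in is first.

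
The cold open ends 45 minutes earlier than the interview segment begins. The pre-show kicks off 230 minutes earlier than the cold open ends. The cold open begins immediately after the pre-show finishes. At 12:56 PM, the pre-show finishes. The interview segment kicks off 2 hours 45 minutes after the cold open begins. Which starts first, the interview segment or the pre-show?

the pre-show

The cold open starts at 12:56 PM.
The interview segment starts at 12:56 PM + 165 min = 3:41 PM.
The cold open ends at 3:41 PM − 45 min = 2:56 PM.
The pre-show starts at 2:56 PM − 230 min = 11:06 AM.
The interview segment starts at 3:41 PM and the pre-show starts at 11:06 AM, so the pre-show is first.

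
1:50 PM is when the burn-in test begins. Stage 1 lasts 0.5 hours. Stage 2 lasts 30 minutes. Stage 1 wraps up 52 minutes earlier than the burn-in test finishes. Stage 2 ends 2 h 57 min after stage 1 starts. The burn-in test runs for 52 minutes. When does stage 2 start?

3:47 PM

The burn-in test ends at 1:50 PM + 52 min = 2:42 PM.
Stage 1 ends at 2:42 PM − 52 min = 1:50 PM.
Stage 1 starts at 1:50 PM − 30 min = 1:20 PM.
Stage 2 ends at 1:20 PM + 177 min = 4:17 PM.
Stage 2 starts at 4:17 PM − 30 min = 3:47 PM.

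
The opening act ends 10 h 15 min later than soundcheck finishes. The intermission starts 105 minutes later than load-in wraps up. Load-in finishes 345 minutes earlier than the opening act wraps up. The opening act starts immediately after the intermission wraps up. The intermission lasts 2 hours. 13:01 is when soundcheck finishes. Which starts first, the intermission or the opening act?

The opening act ends at 13:01 + 615 min = 23:16.
Load-in ends at 23:16 − 345 min = 17:31.
The intermission starts at 17:31 + 105 min = 19:16.
The intermission ends at 19:16 + 120 min = 21:16.
So the opening act starts at 21:16.
The intermission starts at 19:16 and the opening act starts at 21:16, so the intermission is first.

the intermission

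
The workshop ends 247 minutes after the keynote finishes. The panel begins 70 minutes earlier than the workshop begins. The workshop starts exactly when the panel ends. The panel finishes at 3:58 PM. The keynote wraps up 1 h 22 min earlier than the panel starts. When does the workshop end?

5:33 PM

The workshop starts at 3:58 PM.
The panel starts at 3:58 PM − 70 min = 2:48 PM.
The keynote ends at 2:48 PM − 82 min = 1:26 PM.
The workshop ends at 1:26 PM + 247 min = 5:33 PM.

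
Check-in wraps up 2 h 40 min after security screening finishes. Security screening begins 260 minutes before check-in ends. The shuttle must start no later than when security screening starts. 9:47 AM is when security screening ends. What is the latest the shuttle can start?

8:07 AM

Check-in ends at 9:47 AM + 160 min = 12:27 PM.
Security screening starts at 12:27 PM − 260 min = 8:07 AM.
The shuttle is bounded by security screening, so the latest it can start is 8:07 AM.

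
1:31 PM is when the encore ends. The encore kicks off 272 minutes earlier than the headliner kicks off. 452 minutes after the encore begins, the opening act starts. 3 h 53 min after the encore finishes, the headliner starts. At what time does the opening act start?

8:24 PM

The headliner starts at 1:31 PM + 233 min = 5:24 PM.
The encore starts at 5:24 PM − 272 min = 12:52 PM.
The opening act starts at 12:52 PM + 452 min = 8:24 PM.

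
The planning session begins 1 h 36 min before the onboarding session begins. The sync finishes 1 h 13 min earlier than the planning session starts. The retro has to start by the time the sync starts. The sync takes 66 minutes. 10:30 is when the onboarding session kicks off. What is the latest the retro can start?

The planning session starts at 10:30 − 96 min = 08:54.
The sync ends at 08:54 − 73 min = 07:41.
The sync starts at 07:41 − 66 min = 06:35.
The retro is bounded by the sync, so the latest it can start is 06:35.

06:35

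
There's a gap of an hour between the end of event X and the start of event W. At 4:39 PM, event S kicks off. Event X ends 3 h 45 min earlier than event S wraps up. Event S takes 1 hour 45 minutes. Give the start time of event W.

Event S ends at 4:39 PM + 105 min = 6:24 PM.
Event X ends at 6:24 PM − 225 min = 2:39 PM.
Event W starts at 2:39 PM + 60 min = 3:39 PM.

3:39 PM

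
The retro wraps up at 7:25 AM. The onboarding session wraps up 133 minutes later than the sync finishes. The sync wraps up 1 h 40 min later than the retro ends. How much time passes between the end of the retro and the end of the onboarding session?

The sync ends at 7:25 AM + 100 min = 9:05 AM.
The onboarding session ends at 9:05 AM + 133 min = 11:18 AM.
From 7:25 AM to 11:18 AM is 3 h 53 min.

3 h 53 min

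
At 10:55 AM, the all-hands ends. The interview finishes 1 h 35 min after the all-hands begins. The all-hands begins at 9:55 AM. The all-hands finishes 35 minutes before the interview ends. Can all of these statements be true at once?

Yes

The interview ends at 9:55 AM + 95 min = 11:30 AM.
The all-hands ends at 11:30 AM − 35 min = 10:55 AM.
That matches the stated 10:55 AM, so the schedule is consistent.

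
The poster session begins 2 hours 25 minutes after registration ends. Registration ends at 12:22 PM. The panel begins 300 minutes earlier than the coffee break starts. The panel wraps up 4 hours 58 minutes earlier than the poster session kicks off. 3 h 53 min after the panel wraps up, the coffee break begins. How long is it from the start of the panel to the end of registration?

3 hours 40 minutes

The poster session starts at 12:22 PM + 145 min = 2:47 PM.
The panel ends at 2:47 PM − 298 min = 9:49 AM.
The coffee break starts at 9:49 AM + 233 min = 1:42 PM.
The panel starts at 1:42 PM − 300 min = 8:42 AM.
From 8:42 AM to 12:22 PM is 3 hours 40 minutes.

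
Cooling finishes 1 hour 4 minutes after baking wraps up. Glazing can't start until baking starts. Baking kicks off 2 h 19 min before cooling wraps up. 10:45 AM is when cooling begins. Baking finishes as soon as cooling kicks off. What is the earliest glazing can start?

Baking ends at 10:45 AM.
Cooling ends at 10:45 AM + 64 min = 11:49 AM.
Baking starts at 11:49 AM − 139 min = 9:30 AM.
Glazing is bounded by baking, so the earliest it can start is 9:30 AM.

9:30 AM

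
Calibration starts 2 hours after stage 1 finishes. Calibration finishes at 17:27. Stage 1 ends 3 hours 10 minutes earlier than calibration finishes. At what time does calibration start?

16:17

Stage 1 ends at 17:27 − 190 min = 14:17.
Calibration starts at 14:17 + 120 min = 16:17.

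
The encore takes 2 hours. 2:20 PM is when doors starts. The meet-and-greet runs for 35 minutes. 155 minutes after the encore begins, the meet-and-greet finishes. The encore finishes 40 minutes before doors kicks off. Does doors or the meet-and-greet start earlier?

The encore ends at 2:20 PM − 40 min = 1:40 PM.
The encore starts at 1:40 PM − 120 min = 11:40 AM.
The meet-and-greet ends at 11:40 AM + 155 min = 2:15 PM.
The meet-and-greet starts at 2:15 PM − 35 min = 1:40 PM.
Doors starts at 2:20 PM and the meet-and-greet starts at 1:40 PM, so the meet-and-greet is first.

the meet-and-greet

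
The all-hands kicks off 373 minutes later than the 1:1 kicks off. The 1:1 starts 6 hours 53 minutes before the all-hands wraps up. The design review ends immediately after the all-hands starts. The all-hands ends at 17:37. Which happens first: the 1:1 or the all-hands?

the 1:1

The 1:1 starts at 17:37 − 413 min = 10:44.
The all-hands starts at 10:44 + 373 min = 16:57.
The 1:1 starts at 10:44 and the all-hands starts at 16:57, so the 1:1 is first.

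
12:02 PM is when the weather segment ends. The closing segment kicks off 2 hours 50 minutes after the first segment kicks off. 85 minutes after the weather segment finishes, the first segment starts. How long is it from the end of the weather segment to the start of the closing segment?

255 minutes

The first segment starts at 12:02 PM + 85 min = 1:27 PM.
The closing segment starts at 1:27 PM + 170 min = 4:17 PM.
From 12:02 PM to 4:17 PM is 255 minutes.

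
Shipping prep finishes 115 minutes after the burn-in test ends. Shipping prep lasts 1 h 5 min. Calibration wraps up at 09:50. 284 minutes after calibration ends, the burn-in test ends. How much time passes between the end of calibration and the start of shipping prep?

5 h 34 min

The burn-in test ends at 09:50 + 284 min = 14:34.
Shipping prep ends at 14:34 + 115 min = 16:29.
Shipping prep starts at 16:29 − 65 min = 15:24.
From 09:50 to 15:24 is 5 h 34 min.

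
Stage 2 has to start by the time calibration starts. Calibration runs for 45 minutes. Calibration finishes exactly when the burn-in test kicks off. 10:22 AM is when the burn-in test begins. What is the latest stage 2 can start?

Calibration ends at 10:22 AM.
Calibration starts at 10:22 AM − 45 min = 9:37 AM.
Stage 2 is bounded by calibration, so the latest it can start is 9:37 AM.

9:37 AM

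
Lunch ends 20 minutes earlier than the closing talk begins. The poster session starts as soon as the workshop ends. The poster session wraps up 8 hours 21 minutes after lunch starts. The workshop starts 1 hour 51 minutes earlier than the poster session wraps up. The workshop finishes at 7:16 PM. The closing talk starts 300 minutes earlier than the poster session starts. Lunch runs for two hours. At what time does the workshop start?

6:26 PM

The poster session starts at 7:16 PM.
The closing talk starts at 7:16 PM − 300 min = 2:16 PM.
Lunch ends at 2:16 PM − 20 min = 1:56 PM.
Lunch starts at 1:56 PM − 120 min = 11:56 AM.
The poster session ends at 11:56 AM + 501 min = 8:17 PM.
The workshop starts at 8:17 PM − 111 min = 6:26 PM.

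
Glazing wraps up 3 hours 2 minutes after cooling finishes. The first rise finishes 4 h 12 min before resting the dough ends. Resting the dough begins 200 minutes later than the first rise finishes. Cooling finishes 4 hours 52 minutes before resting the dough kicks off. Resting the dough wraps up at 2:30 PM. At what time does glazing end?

The first rise ends at 2:30 PM − 252 min = 10:18 AM.
Resting the dough starts at 10:18 AM + 200 min = 1:38 PM.
Cooling ends at 1:38 PM − 292 min = 8:46 AM.
Glazing ends at 8:46 AM + 182 min = 11:48 AM.

11:48 AM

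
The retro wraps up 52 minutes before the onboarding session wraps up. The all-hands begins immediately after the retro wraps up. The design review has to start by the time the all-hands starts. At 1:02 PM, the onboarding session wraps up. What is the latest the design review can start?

12:10 PM

The retro ends at 1:02 PM − 52 min = 12:10 PM.
So the all-hands starts at 12:10 PM.
The design review is bounded by the all-hands, so the latest it can start is 12:10 PM.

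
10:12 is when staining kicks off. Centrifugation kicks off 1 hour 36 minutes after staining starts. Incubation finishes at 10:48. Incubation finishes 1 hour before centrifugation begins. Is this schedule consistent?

Yes

Centrifugation starts at 10:12 + 96 min = 11:48.
Incubation ends at 11:48 − 60 min = 10:48.
That matches the stated 10:48, so the schedule is consistent.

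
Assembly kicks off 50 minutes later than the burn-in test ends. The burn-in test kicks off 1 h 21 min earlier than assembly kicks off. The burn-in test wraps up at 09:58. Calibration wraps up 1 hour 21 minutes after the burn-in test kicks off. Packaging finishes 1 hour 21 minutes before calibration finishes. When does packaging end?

Assembly starts at 09:58 + 50 min = 10:48.
The burn-in test starts at 10:48 − 81 min = 09:27.
Calibration ends at 09:27 + 81 min = 10:48.
Packaging ends at 10:48 − 81 min = 09:27.

09:27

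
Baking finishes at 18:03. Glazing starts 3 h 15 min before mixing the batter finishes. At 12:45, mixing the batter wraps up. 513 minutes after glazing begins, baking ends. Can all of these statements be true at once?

Yes

Glazing starts at 12:45 − 195 min = 09:30.
Baking ends at 09:30 + 513 min = 18:03.
That matches the stated 18:03, so the schedule is consistent.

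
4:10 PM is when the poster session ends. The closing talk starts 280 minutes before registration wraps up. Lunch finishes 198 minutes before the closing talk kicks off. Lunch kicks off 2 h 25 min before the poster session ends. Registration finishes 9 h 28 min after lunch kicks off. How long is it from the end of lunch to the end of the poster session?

55 minutes

Lunch starts at 4:10 PM − 145 min = 1:45 PM.
Registration ends at 1:45 PM + 568 min = 11:13 PM.
The closing talk starts at 11:13 PM − 280 min = 6:33 PM.
Lunch ends at 6:33 PM − 198 min = 3:15 PM.
From 3:15 PM to 4:10 PM is 55 minutes.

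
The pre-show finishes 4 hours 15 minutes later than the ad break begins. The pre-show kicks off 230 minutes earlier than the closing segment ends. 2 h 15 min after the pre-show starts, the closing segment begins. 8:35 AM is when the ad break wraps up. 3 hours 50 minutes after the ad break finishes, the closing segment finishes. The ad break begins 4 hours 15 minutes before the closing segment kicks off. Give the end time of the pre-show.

10:50 AM

The closing segment ends at 8:35 AM + 230 min = 12:25 PM.
The pre-show starts at 12:25 PM − 230 min = 8:35 AM.
The closing segment starts at 8:35 AM + 135 min = 10:50 AM.
The ad break starts at 10:50 AM − 255 min = 6:35 AM.
The pre-show ends at 6:35 AM + 255 min = 10:50 AM.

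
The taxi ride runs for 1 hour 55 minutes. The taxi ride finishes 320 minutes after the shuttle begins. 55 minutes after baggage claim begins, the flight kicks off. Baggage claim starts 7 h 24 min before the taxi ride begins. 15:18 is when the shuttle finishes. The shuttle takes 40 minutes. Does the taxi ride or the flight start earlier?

the flight

The shuttle starts at 15:18 − 40 min = 14:38.
The taxi ride ends at 14:38 + 320 min = 19:58.
The taxi ride starts at 19:58 − 115 min = 18:03.
Baggage claim starts at 18:03 − 444 min = 10:39.
The flight starts at 10:39 + 55 min = 11:34.
The taxi ride starts at 18:03 and the flight starts at 11:34, so the flight is first.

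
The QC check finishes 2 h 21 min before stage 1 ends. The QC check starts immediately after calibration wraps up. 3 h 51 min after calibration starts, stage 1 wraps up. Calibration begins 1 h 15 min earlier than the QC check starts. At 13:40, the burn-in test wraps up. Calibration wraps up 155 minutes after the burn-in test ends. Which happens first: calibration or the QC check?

calibration

Calibration ends at 13:40 + 155 min = 16:15.
So the QC check starts at 16:15.
Calibration starts at 16:15 − 75 min = 15:00.
Calibration starts at 15:00 and the QC check starts at 16:15, so calibration is first.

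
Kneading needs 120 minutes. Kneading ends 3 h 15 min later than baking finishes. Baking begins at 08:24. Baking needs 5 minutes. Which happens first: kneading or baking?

baking

Baking ends at 08:24 + 5 min = 08:29.
Kneading ends at 08:29 + 195 min = 11:44.
Kneading starts at 11:44 − 120 min = 09:44.
Kneading starts at 09:44 and baking starts at 08:24, so baking is first.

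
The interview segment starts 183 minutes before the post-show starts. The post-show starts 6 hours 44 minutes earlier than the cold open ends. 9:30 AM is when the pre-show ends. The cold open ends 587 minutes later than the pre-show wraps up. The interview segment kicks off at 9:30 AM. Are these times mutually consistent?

Yes

The cold open ends at 9:30 AM + 587 min = 7:17 PM.
The post-show starts at 7:17 PM − 404 min = 12:33 PM.
The interview segment starts at 12:33 PM − 183 min = 9:30 AM.
That matches the stated 9:30 AM, so the schedule is consistent.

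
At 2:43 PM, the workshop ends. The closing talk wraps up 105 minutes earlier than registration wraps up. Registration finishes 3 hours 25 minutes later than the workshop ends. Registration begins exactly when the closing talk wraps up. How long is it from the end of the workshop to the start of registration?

1 h 40 min

Registration ends at 2:43 PM + 205 min = 6:08 PM.
The closing talk ends at 6:08 PM − 105 min = 4:23 PM.
So registration starts at 4:23 PM.
From 2:43 PM to 4:23 PM is 1 h 40 min.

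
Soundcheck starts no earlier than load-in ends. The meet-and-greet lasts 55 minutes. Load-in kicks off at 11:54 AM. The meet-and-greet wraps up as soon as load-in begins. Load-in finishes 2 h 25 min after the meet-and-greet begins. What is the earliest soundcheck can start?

The meet-and-greet ends at 11:54 AM.
The meet-and-greet starts at 11:54 AM − 55 min = 10:59 AM.
Load-in ends at 10:59 AM + 145 min = 1:24 PM.
Soundcheck is bounded by load-in, so the earliest it can start is 1:24 PM.

1:24 PM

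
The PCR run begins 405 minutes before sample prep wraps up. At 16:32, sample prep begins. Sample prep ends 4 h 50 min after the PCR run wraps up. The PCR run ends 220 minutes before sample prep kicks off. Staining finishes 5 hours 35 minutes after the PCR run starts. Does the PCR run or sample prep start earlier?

the PCR run

The PCR run ends at 16:32 − 220 min = 12:52.
Sample prep ends at 12:52 + 290 min = 17:42.
The PCR run starts at 17:42 − 405 min = 10:57.
The PCR run starts at 10:57 and sample prep starts at 16:32, so the PCR run is first.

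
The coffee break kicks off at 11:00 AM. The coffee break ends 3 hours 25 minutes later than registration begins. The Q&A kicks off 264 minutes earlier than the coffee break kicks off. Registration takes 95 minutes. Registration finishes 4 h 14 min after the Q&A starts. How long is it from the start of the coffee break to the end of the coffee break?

100 minutes

The Q&A starts at 11:00 AM − 264 min = 6:36 AM.
Registration ends at 6:36 AM + 254 min = 10:50 AM.
Registration starts at 10:50 AM − 95 min = 9:15 AM.
The coffee break ends at 9:15 AM + 205 min = 12:40 PM.
From 11:00 AM to 12:40 PM is 100 minutes.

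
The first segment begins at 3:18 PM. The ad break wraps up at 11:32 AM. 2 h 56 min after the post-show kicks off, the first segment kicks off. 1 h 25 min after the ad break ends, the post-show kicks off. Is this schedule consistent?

The post-show starts at 11:32 AM + 85 min = 12:57 PM.
The first segment starts at 12:57 PM + 176 min = 3:53 PM.
But the first segment is also said to start at 3:18 PM — a 35-minute conflict.

No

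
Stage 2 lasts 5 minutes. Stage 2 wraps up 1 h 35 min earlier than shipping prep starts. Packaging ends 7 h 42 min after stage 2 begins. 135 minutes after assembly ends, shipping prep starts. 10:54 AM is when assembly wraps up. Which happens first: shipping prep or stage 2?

stage 2

Shipping prep starts at 10:54 AM + 135 min = 1:09 PM.
Stage 2 ends at 1:09 PM − 95 min = 11:34 AM.
Stage 2 starts at 11:34 AM − 5 min = 11:29 AM.
Shipping prep starts at 1:09 PM and stage 2 starts at 11:29 AM, so stage 2 is first.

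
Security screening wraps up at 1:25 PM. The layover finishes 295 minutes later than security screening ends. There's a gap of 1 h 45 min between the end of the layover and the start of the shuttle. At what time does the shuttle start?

The layover ends at 1:25 PM + 295 min = 6:20 PM.
The shuttle starts at 6:20 PM + 105 min = 8:05 PM.

8:05 PM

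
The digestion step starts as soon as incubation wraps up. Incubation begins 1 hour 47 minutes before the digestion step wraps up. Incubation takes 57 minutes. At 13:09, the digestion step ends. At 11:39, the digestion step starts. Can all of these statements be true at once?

No

Incubation starts at 13:09 − 107 min = 11:22.
Incubation ends at 11:22 + 57 min = 12:19.
So the digestion step starts at 12:19.
But the digestion step is also said to start at 11:39 — a 40-minute conflict.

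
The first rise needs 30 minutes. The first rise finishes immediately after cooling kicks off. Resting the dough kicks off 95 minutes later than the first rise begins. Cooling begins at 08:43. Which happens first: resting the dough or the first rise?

the first rise

The first rise ends at 08:43.
The first rise starts at 08:43 − 30 min = 08:13.
Resting the dough starts at 08:13 + 95 min = 09:48.
Resting the dough starts at 09:48 and the first rise starts at 08:13, so the first rise is first.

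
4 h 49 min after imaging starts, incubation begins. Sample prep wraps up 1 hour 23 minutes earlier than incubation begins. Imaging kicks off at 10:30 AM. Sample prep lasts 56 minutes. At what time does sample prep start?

Incubation starts at 10:30 AM + 289 min = 3:19 PM.
Sample prep ends at 3:19 PM − 83 min = 1:56 PM.
Sample prep starts at 1:56 PM − 56 min = 1:00 PM.

1:00 PM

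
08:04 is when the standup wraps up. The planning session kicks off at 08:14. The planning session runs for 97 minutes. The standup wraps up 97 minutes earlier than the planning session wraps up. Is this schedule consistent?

No

The planning session ends at 08:14 + 97 min = 09:51.
The standup ends at 09:51 − 97 min = 08:14.
But the standup is also said to end at 08:04 — a 10-minute conflict.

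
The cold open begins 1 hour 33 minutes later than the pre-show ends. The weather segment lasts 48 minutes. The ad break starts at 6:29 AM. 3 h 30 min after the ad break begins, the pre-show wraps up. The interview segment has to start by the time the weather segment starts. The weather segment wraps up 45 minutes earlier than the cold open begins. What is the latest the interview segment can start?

9:59 AM

The pre-show ends at 6:29 AM + 210 min = 9:59 AM.
The cold open starts at 9:59 AM + 93 min = 11:32 AM.
The weather segment ends at 11:32 AM − 45 min = 10:47 AM.
The weather segment starts at 10:47 AM − 48 min = 9:59 AM.
The interview segment is bounded by the weather segment, so the latest it can start is 9:59 AM.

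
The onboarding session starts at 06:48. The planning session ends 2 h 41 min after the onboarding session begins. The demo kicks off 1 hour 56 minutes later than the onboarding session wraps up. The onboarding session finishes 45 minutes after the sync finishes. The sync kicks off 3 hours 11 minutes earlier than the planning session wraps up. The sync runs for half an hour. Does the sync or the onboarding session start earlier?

The planning session ends at 06:48 + 161 min = 09:29.
The sync starts at 09:29 − 191 min = 06:18.
The sync starts at 06:18 and the onboarding session starts at 06:48, so the sync is first.

the sync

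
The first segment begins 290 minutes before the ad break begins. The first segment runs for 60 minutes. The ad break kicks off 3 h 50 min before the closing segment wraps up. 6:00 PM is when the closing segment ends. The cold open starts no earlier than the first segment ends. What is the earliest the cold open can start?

10:20 AM

The ad break starts at 6:00 PM − 230 min = 2:10 PM.
The first segment starts at 2:10 PM − 290 min = 9:20 AM.
The first segment ends at 9:20 AM + 60 min = 10:20 AM.
The cold open is bounded by the first segment, so the earliest it can start is 10:20 AM.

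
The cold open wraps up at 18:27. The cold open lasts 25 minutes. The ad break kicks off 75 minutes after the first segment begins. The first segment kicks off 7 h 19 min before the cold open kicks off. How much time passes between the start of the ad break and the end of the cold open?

6 hours 29 minutes

The cold open starts at 18:27 − 25 min = 18:02.
The first segment starts at 18:02 − 439 min = 10:43.
The ad break starts at 10:43 + 75 min = 11:58.
From 11:58 to 18:27 is 6 hours 29 minutes.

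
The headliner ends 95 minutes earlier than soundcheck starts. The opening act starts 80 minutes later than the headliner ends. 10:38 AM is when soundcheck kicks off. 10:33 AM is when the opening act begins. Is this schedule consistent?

The headliner ends at 10:38 AM − 95 min = 9:03 AM.
The opening act starts at 9:03 AM + 80 min = 10:23 AM.
But the opening act is also said to start at 10:33 AM — a 10-minute conflict.

No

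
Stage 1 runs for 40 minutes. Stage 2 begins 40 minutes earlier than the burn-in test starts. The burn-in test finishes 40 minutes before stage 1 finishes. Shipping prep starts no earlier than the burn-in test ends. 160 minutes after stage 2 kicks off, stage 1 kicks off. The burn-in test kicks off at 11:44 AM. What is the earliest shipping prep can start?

1:44 PM

Stage 2 starts at 11:44 AM − 40 min = 11:04 AM.
Stage 1 starts at 11:04 AM + 160 min = 1:44 PM.
Stage 1 ends at 1:44 PM + 40 min = 2:24 PM.
The burn-in test ends at 2:24 PM − 40 min = 1:44 PM.
Shipping prep is bounded by the burn-in test, so the earliest it can start is 1:44 PM.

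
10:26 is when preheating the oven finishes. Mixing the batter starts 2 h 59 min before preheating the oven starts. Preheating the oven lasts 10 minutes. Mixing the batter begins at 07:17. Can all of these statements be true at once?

Yes

Preheating the oven starts at 10:26 − 10 min = 10:16.
Mixing the batter starts at 10:16 − 179 min = 07:17.
That matches the stated 07:17, so the schedule is consistent.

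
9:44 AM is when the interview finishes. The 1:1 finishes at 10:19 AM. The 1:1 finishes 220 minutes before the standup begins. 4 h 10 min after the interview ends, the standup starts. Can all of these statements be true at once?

No

The standup starts at 9:44 AM + 250 min = 1:54 PM.
The 1:1 ends at 1:54 PM − 220 min = 10:14 AM.
But the 1:1 is also said to end at 10:19 AM — a 5-minute conflict.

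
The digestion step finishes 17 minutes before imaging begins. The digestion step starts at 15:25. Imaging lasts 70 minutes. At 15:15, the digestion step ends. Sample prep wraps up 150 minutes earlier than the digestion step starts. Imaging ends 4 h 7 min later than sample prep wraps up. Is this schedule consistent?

No

Sample prep ends at 15:25 − 150 min = 12:55.
Imaging ends at 12:55 + 247 min = 17:02.
Imaging starts at 17:02 − 70 min = 15:52.
The digestion step ends at 15:52 − 17 min = 15:35.
But the digestion step is also said to end at 15:15 — a 20-minute conflict.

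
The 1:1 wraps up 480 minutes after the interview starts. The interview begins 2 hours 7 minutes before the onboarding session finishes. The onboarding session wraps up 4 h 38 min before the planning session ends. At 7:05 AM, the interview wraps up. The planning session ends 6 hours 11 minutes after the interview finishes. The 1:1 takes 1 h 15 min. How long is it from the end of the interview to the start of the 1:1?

371 minutes

The planning session ends at 7:05 AM + 371 min = 1:16 PM.
The onboarding session ends at 1:16 PM − 278 min = 8:38 AM.
The interview starts at 8:38 AM − 127 min = 6:31 AM.
The 1:1 ends at 6:31 AM + 480 min = 2:31 PM.
The 1:1 starts at 2:31 PM − 75 min = 1:16 PM.
From 7:05 AM to 1:16 PM is 371 minutes.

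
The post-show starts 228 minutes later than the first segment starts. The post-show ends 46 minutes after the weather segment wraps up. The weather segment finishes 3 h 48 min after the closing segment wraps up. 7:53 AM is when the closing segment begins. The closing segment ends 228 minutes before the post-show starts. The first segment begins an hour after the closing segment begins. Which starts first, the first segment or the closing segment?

The first segment starts at 7:53 AM + 60 min = 8:53 AM.
The first segment starts at 8:53 AM and the closing segment starts at 7:53 AM, so the closing segment is first.

the closing segment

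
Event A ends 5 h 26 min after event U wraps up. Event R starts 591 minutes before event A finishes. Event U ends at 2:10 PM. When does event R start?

Event A ends at 2:10 PM + 326 min = 7:36 PM.
Event R starts at 7:36 PM − 591 min = 9:45 AM.

9:45 AM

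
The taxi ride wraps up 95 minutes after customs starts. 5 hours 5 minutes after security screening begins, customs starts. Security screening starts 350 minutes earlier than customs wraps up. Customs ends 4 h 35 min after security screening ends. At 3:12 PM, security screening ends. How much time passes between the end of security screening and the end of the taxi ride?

Customs ends at 3:12 PM + 275 min = 7:47 PM.
Security screening starts at 7:47 PM − 350 min = 1:57 PM.
Customs starts at 1:57 PM + 305 min = 7:02 PM.
The taxi ride ends at 7:02 PM + 95 min = 8:37 PM.
From 3:12 PM to 8:37 PM is 5 hours 25 minutes.

5 hours 25 minutes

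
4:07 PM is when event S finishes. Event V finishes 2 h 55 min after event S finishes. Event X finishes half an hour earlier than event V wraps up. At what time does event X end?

6:32 PM

Event V ends at 4:07 PM + 175 min = 7:02 PM.
Event X ends at 7:02 PM − 30 min = 6:32 PM.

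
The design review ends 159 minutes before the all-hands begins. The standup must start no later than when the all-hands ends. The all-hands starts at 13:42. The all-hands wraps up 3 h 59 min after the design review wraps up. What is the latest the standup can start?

The design review ends at 13:42 − 159 min = 11:03.
The all-hands ends at 11:03 + 239 min = 15:02.
The standup is bounded by the all-hands, so the latest it can start is 15:02.

15:02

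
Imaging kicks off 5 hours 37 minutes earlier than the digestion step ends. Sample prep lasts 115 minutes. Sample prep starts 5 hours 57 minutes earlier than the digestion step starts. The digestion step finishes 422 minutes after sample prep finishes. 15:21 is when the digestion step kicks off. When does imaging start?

12:44

Sample prep starts at 15:21 − 357 min = 09:24.
Sample prep ends at 09:24 + 115 min = 11:19.
The digestion step ends at 11:19 + 422 min = 18:21.
Imaging starts at 18:21 − 337 min = 12:44.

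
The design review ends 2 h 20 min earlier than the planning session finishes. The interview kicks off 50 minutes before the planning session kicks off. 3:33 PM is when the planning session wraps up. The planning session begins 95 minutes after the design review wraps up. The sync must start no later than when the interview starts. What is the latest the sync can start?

The design review ends at 3:33 PM − 140 min = 1:13 PM.
The planning session starts at 1:13 PM + 95 min = 2:48 PM.
The interview starts at 2:48 PM − 50 min = 1:58 PM.
The sync is bounded by the interview, so the latest it can start is 1:58 PM.

1:58 PM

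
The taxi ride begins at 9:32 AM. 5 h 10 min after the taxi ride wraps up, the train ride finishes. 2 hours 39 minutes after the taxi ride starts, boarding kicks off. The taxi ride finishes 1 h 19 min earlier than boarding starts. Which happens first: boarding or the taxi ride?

Boarding starts at 9:32 AM + 159 min = 12:11 PM.
Boarding starts at 12:11 PM and the taxi ride starts at 9:32 AM, so the taxi ride is first.

the taxi ride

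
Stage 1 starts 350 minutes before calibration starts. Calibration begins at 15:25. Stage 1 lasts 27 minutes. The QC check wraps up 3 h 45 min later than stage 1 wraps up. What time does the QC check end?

Stage 1 starts at 15:25 − 350 min = 09:35.
Stage 1 ends at 09:35 + 27 min = 10:02.
The QC check ends at 10:02 + 225 min = 13:47.

13:47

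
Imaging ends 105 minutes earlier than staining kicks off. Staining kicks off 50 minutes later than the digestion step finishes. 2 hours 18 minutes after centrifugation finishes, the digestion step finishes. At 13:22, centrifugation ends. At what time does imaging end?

The digestion step ends at 13:22 + 138 min = 15:40.
Staining starts at 15:40 + 50 min = 16:30.
Imaging ends at 16:30 − 105 min = 14:45.

14:45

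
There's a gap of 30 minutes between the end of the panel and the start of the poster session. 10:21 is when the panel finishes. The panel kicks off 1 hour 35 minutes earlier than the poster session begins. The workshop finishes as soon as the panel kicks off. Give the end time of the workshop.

09:16

The poster session starts at 10:21 + 30 min = 10:51.
The panel starts at 10:51 − 95 min = 09:16.
So the workshop ends at 09:16.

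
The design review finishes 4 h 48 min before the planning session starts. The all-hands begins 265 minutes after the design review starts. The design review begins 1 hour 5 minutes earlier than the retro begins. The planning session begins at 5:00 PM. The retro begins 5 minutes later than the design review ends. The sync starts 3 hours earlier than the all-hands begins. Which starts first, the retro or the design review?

the design review

The design review ends at 5:00 PM − 288 min = 12:12 PM.
The retro starts at 12:12 PM + 5 min = 12:17 PM.
The design review starts at 12:17 PM − 65 min = 11:12 AM.
The retro starts at 12:17 PM and the design review starts at 11:12 AM, so the design review is first.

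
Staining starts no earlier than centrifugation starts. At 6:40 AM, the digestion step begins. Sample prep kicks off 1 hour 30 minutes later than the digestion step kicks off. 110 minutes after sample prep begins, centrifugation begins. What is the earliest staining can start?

10:00 AM

Sample prep starts at 6:40 AM + 90 min = 8:10 AM.
Centrifugation starts at 8:10 AM + 110 min = 10:00 AM.
Staining is bounded by centrifugation, so the earliest it can start is 10:00 AM.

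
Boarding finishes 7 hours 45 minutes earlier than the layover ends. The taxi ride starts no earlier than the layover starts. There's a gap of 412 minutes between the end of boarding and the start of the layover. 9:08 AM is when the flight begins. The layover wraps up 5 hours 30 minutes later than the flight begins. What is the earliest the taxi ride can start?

1:45 PM

The layover ends at 9:08 AM + 330 min = 2:38 PM.
Boarding ends at 2:38 PM − 465 min = 6:53 AM.
The layover starts at 6:53 AM + 412 min = 1:45 PM.
The taxi ride is bounded by the layover, so the earliest it can start is 1:45 PM.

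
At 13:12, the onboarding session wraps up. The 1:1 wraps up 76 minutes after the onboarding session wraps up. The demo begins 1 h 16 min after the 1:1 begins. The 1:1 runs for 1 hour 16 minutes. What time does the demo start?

14:28

The 1:1 ends at 13:12 + 76 min = 14:28.
The 1:1 starts at 14:28 − 76 min = 13:12.
The demo starts at 13:12 + 76 min = 14:28.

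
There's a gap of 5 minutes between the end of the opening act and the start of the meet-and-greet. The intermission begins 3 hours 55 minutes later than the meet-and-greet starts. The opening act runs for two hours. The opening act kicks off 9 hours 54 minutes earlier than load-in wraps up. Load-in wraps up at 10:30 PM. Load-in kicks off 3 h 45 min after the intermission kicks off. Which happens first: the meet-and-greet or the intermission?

the meet-and-greet

The opening act starts at 10:30 PM − 594 min = 12:36 PM.
The opening act ends at 12:36 PM + 120 min = 2:36 PM.
The meet-and-greet starts at 2:36 PM + 5 min = 2:41 PM.
The intermission starts at 2:41 PM + 235 min = 6:36 PM.
The meet-and-greet starts at 2:41 PM and the intermission starts at 6:36 PM, so the meet-and-greet is first.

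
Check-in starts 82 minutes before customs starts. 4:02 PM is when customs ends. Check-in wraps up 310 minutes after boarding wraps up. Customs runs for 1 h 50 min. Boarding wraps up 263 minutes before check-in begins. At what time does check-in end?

1:37 PM

Customs starts at 4:02 PM − 110 min = 2:12 PM.
Check-in starts at 2:12 PM − 82 min = 12:50 PM.
Boarding ends at 12:50 PM − 263 min = 8:27 AM.
Check-in ends at 8:27 AM + 310 min = 1:37 PM.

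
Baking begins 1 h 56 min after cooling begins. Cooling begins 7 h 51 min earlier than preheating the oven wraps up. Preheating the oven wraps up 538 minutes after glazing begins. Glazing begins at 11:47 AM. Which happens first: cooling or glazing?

glazing

Preheating the oven ends at 11:47 AM + 538 min = 8:45 PM.
Cooling starts at 8:45 PM − 471 min = 12:54 PM.
Cooling starts at 12:54 PM and glazing starts at 11:47 AM, so glazing is first.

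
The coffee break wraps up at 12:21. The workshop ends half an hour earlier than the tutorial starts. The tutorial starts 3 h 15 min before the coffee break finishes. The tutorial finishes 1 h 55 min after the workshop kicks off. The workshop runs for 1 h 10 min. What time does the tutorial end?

09:21

The tutorial starts at 12:21 − 195 min = 09:06.
The workshop ends at 09:06 − 30 min = 08:36.
The workshop starts at 08:36 − 70 min = 07:26.
The tutorial ends at 07:26 + 115 min = 09:21.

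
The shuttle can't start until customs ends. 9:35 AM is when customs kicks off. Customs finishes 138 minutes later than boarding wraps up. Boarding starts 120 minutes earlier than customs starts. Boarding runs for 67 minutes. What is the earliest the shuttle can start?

11:00 AM

Boarding starts at 9:35 AM − 120 min = 7:35 AM.
Boarding ends at 7:35 AM + 67 min = 8:42 AM.
Customs ends at 8:42 AM + 138 min = 11:00 AM.
The shuttle is bounded by customs, so the earliest it can start is 11:00 AM.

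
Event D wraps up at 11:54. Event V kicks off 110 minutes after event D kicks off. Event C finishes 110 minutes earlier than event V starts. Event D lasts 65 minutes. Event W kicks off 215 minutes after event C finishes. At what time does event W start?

Event D starts at 11:54 − 65 min = 10:49.
Event V starts at 10:49 + 110 min = 12:39.
Event C ends at 12:39 − 110 min = 10:49.
Event W starts at 10:49 + 215 min = 14:24.

14:24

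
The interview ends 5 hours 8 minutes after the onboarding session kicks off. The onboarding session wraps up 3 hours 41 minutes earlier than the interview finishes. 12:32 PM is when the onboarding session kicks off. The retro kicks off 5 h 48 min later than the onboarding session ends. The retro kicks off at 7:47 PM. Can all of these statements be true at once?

The interview ends at 12:32 PM + 308 min = 5:40 PM.
The onboarding session ends at 5:40 PM − 221 min = 1:59 PM.
The retro starts at 1:59 PM + 348 min = 7:47 PM.
That matches the stated 7:47 PM, so the schedule is consistent.

Yes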